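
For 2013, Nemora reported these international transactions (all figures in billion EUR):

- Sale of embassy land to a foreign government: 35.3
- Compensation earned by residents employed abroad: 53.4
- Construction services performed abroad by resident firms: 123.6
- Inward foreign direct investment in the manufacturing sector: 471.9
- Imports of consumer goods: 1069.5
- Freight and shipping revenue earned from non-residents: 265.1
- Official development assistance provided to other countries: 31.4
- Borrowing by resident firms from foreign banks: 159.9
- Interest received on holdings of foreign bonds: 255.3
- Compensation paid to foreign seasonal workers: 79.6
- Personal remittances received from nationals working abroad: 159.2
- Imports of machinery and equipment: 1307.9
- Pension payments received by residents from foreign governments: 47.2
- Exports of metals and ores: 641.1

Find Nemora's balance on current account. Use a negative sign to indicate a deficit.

Goods: 641.1 - 1307.9 - 1069.5 = -1736.3
Services: 265.1 + 123.6 = 388.7
Primary income: -79.6 + 53.4 + 255.3 = 229.1
Secondary income: 47.2 + 159.2 - 31.4 = 175.0
Current account = (-1736.3) + 388.7 + 229.1 + 175.0 = -943.5
(Excluded from the current account — capital account: sale of embassy land to a foreign government 35.3; financial account: inward foreign direct investment in the manufacturing sector 471.9, borrowing by resident firms from foreign banks 159.9.)

-943.5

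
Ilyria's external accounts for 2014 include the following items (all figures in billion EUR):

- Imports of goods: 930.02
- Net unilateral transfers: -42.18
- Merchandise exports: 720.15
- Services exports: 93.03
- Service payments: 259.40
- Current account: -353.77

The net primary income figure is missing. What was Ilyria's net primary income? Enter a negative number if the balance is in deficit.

Current account = goods balance + services balance + net primary income + net secondary income
Sum of the known components = -418.42
Net primary income = CA - (known components) = -353.77 - (-418.42) = 64.65

64.65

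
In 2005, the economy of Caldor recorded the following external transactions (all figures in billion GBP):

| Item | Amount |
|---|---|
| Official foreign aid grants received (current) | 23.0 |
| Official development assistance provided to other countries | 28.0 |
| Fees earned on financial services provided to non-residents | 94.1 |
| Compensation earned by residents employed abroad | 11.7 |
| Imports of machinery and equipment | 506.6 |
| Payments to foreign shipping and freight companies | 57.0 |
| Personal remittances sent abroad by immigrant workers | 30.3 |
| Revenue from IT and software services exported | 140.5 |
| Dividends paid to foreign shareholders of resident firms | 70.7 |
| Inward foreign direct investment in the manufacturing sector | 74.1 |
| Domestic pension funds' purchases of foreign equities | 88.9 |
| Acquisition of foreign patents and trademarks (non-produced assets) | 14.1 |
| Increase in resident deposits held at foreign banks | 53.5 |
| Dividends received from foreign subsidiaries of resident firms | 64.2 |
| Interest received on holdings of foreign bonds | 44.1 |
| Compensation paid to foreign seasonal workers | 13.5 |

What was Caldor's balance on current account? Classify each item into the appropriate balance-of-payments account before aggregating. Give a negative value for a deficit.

-328.5

Goods: -506.6
Services: 94.1 + 140.5 - 57.0 = 177.6
Primary income: 11.7 + 44.1 - 13.5 + 64.2 - 70.7 = 35.8
Secondary income: -30.3 + 23.0 - 28.0 = -35.3
Current account = (-506.6) + 177.6 + 35.8 + (-35.3) = -328.5
(Excluded from the current account — financial account: inward foreign direct investment in the manufacturing sector 74.1, domestic pension funds' purchases of foreign equities 88.9, increase in resident deposits held at foreign banks 53.5; capital account: acquisition of foreign patents and trademarks (non-produced assets) 14.1.)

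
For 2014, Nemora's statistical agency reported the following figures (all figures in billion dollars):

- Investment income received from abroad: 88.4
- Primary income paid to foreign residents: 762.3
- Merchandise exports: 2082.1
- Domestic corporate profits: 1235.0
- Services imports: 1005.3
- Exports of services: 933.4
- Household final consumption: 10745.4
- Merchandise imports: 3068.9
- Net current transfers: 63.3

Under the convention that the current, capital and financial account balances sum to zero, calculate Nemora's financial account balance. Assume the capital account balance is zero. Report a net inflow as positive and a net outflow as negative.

Goods balance = 2082.1 - 3068.9 = -986.8
Services balance = 933.4 - 1005.3 = -71.9
Trade balance (goods + services) = -986.8 + (-71.9) = -1058.7
Net primary income = 88.4 - 762.3 = -673.9
Net secondary income = 63.3
Current account = -1058.7 + (-673.9) + 63.3 = -1669.3
Financial account = -(-1669.3) = 1669.3

1669.3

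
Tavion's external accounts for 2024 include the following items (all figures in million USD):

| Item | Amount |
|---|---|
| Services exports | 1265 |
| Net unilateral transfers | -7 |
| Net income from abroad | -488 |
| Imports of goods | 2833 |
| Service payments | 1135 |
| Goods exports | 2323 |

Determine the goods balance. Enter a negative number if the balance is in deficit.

Goods balance = 2323 - 2833 = -510

-510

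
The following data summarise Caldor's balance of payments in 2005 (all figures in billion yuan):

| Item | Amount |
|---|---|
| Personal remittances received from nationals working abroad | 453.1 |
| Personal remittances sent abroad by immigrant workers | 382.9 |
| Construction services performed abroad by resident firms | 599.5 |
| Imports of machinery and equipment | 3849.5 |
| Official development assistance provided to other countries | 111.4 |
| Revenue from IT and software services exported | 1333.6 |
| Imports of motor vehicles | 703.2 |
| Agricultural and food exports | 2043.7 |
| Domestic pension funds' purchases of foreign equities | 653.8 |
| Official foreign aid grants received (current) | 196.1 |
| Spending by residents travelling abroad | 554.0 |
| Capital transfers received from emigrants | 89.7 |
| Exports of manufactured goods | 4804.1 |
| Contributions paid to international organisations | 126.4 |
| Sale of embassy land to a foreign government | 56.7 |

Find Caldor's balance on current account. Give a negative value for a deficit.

Goods: 4804.1 + 2043.7 - 703.2 - 3849.5 = 2295.1
Services: -554.0 + 599.5 + 1333.6 = 1379.1
Secondary income: 453.1 - 382.9 + 196.1 - 111.4 - 126.4 = 28.5
Current account = 2295.1 + 1379.1 + 28.5 = 3702.7
(Excluded from the current account — financial account: domestic pension funds' purchases of foreign equities 653.8; capital account: capital transfers received from emigrants 89.7, sale of embassy land to a foreign government 56.7.)

3702.7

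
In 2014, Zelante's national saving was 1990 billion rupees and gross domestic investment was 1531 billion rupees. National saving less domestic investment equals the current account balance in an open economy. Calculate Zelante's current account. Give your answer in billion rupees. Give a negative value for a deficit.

S - I = CA (net lending to the rest of the world).
CA = S - I = 1990 - 1531 = 459

459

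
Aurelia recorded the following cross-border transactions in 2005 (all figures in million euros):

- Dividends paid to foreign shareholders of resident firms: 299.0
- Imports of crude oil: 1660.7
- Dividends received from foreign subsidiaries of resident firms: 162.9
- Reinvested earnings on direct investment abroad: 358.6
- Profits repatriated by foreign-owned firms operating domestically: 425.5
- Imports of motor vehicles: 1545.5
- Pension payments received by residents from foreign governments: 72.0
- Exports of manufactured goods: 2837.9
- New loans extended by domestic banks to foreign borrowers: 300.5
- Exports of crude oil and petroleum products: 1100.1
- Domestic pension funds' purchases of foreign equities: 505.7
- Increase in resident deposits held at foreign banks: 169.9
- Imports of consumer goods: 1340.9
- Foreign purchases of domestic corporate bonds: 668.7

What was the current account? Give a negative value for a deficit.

Goods: -1660.7 - 1340.9 + 1100.1 - 1545.5 + 2837.9 = -609.1
Primary income: -425.5 + 162.9 + 358.6 - 299.0 = -203.0
Secondary income: 72.0
Current account = (-609.1) + (-203.0) + 72.0 = -740.1
(Excluded from the current account — financial account: new loans extended by domestic banks to foreign borrowers 300.5, domestic pension funds' purchases of foreign equities 505.7, increase in resident deposits held at foreign banks 169.9, foreign purchases of domestic corporate bonds 668.7.)

-740.1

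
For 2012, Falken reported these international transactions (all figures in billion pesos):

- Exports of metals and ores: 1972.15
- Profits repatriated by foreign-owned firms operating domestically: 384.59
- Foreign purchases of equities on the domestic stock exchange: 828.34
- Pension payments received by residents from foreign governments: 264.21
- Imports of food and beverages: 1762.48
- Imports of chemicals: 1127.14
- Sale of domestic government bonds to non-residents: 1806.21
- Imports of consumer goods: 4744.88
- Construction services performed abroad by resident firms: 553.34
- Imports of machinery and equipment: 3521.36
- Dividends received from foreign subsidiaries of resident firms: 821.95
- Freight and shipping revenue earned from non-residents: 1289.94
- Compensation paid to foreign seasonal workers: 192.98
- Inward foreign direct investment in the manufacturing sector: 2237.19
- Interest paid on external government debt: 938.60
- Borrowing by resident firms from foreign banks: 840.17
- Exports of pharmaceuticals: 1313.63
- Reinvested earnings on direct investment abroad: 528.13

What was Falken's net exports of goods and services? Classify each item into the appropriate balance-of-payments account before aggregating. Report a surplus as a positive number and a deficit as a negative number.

-6026.80

Goods: 1972.15 - 1762.48 - 1127.14 + 1313.63 - 3521.36 - 4744.88 = -7870.08
Services: 553.34 + 1289.94 = 1843.28
Trade balance = -7870.08 + 1843.28 = -6026.80
(Excluded from the trade balance — primary income: profits repatriated by foreign-owned firms operating domestically 384.59, dividends received from foreign subsidiaries of resident firms 821.95, compensation paid to foreign seasonal workers 192.98, interest paid on external government debt 938.60, reinvested earnings on direct investment abroad 528.13; financial account: foreign purchases of equities on the domestic stock exchange 828.34, sale of domestic government bonds to non-residents 1806.21, inward foreign direct investment in the manufacturing sector 2237.19, borrowing by resident firms from foreign banks 840.17; secondary income: pension payments received by residents from foreign governments 264.21.)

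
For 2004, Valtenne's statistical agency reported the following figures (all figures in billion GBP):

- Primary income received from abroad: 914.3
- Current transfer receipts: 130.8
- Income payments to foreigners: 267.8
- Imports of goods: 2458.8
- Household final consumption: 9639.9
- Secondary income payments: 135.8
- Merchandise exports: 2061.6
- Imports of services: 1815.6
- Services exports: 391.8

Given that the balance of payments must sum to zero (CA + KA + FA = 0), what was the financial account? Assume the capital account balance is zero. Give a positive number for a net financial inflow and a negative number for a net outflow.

Goods balance = 2061.6 - 2458.8 = -397.2
Services balance = 391.8 - 1815.6 = -1423.8
Trade balance (goods + services) = -397.2 + (-1423.8) = -1821.0
Net primary income = 914.3 - 267.8 = 646.5
Net secondary income = 130.8 - 135.8 = -5.0
Current account = -1821.0 + 646.5 + (-5.0) = -1179.5
Financial account = -(-1179.5) = 1179.5

1179.5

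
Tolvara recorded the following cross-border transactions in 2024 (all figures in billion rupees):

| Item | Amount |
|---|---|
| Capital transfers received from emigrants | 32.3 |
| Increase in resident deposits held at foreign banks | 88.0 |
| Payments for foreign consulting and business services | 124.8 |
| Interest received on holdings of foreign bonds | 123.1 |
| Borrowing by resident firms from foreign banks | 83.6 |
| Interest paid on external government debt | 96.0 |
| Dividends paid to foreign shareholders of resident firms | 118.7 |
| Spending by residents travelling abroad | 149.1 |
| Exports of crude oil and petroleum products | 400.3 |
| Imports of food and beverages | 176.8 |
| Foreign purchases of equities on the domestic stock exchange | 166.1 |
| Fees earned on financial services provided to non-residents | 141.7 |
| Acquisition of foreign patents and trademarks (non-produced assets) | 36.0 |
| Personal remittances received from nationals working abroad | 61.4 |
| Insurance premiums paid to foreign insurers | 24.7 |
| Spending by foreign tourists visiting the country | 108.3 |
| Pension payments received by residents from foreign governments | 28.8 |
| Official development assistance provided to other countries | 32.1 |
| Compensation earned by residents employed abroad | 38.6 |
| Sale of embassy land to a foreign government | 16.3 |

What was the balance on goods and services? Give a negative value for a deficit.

Goods: -176.8 + 400.3 = 223.5
Services: 141.7 - 124.8 + 108.3 - 149.1 - 24.7 = -48.6
Trade balance = 223.5 + (-48.6) = 174.9
(Excluded from the trade balance — capital account: capital transfers received from emigrants 32.3, acquisition of foreign patents and trademarks (non-produced assets) 36.0, sale of embassy land to a foreign government 16.3; financial account: increase in resident deposits held at foreign banks 88.0, borrowing by resident firms from foreign banks 83.6, foreign purchases of equities on the domestic stock exchange 166.1; primary income: interest received on holdings of foreign bonds 123.1, interest paid on external government debt 96.0, dividends paid to foreign shareholders of resident firms 118.7, compensation earned by residents employed abroad 38.6; secondary income: personal remittances received from nationals working abroad 61.4, pension payments received by residents from foreign governments 28.8, official development assistance provided to other countries 32.1.)

174.9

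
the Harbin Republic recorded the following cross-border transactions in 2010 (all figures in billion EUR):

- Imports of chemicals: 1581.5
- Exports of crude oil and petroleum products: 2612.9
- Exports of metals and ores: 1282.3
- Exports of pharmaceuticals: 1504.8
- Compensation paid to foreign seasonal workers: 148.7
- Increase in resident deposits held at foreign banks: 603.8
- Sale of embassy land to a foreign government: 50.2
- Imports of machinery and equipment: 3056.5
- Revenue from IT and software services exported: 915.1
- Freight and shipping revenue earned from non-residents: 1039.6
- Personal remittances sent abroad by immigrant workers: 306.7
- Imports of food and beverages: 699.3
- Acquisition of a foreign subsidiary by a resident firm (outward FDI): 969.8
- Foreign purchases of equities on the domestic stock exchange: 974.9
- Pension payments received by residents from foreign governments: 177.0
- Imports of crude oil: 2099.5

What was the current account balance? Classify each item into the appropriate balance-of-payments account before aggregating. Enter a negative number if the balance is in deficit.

Goods: -699.3 + 2612.9 - 2099.5 - 1581.5 - 3056.5 + 1282.3 + 1504.8 = -2036.8
Services: 1039.6 + 915.1 = 1954.7
Primary income: -148.7
Secondary income: -306.7 + 177.0 = -129.7
Current account = (-2036.8) + 1954.7 + (-148.7) + (-129.7) = -360.5
(Excluded from the current account — financial account: increase in resident deposits held at foreign banks 603.8, acquisition of a foreign subsidiary by a resident firm (outward FDI) 969.8, foreign purchases of equities on the domestic stock exchange 974.9; capital account: sale of embassy land to a foreign government 50.2.)

-360.5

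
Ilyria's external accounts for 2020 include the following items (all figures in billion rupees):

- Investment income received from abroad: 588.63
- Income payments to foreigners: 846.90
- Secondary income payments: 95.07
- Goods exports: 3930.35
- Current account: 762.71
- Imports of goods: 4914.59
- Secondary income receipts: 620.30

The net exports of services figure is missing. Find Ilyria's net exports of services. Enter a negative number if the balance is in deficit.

1479.99

Current account = goods balance + services balance + net primary income + net secondary income
Sum of the known components = -717.28
Net exports of services = CA - (known components) = 762.71 - (-717.28) = 1479.99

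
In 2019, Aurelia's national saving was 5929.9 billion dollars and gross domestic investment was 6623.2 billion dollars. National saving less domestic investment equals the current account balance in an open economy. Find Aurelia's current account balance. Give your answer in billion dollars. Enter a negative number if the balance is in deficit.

-693.3

CA = S - I = 5929.9 - 6623.2 = -693.3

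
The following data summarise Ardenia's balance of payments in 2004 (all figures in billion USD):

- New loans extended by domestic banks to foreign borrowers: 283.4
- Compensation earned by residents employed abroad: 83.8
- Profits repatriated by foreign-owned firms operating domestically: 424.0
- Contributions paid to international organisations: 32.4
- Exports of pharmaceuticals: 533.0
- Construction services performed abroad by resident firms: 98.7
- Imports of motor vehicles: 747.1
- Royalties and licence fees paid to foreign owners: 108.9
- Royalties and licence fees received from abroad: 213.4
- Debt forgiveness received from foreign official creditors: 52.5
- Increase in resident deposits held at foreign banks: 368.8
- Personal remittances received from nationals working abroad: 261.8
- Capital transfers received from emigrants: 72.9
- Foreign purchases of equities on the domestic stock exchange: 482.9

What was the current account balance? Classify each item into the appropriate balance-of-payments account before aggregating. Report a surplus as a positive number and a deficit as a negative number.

Goods: -747.1 + 533.0 = -214.1
Services: 213.4 + 98.7 - 108.9 = 203.2
Primary income: -424.0 + 83.8 = -340.2
Secondary income: -32.4 + 261.8 = 229.4
Current account = (-214.1) + 203.2 + (-340.2) + 229.4 = -121.7
(Excluded from the current account — financial account: new loans extended by domestic banks to foreign borrowers 283.4, increase in resident deposits held at foreign banks 368.8, foreign purchases of equities on the domestic stock exchange 482.9; capital account: debt forgiveness received from foreign official creditors 52.5, capital transfers received from emigrants 72.9.)

-121.7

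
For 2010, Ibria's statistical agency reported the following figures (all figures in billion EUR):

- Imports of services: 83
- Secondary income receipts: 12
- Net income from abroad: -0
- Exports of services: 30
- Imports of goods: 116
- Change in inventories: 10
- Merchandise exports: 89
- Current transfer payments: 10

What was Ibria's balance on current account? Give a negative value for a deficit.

Goods balance = 89 - 116 = -27
Services balance = 30 - 83 = -53
Trade balance (goods + services) = -27 + (-53) = -80
Net primary income = -0
Net secondary income = 12 - 10 = 2
Current account = -80 + -0 + 2 = -78

-78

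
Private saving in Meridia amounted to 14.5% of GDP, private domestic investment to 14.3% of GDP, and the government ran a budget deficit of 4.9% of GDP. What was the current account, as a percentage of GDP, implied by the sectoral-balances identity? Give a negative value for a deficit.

-4.7

By the sectoral-balances identity, CA = (S_private - I) + (T - G).
Private balance = 14.5 - 14.3 = 0.2
Government balance (T - G) = -4.9
CA = 0.2 + (-4.9) = -4.7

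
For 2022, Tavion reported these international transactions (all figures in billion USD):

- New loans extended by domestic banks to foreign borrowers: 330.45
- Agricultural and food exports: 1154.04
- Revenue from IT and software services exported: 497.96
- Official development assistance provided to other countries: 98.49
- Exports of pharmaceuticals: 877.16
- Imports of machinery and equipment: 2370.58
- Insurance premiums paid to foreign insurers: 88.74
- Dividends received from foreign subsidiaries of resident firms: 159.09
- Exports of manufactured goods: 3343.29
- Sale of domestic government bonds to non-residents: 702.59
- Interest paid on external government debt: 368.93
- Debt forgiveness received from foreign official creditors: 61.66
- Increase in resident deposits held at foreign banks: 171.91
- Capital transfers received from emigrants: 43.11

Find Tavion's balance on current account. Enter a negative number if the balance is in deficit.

3104.80

Goods: 877.16 + 1154.04 - 2370.58 + 3343.29 = 3003.91
Services: 497.96 - 88.74 = 409.22
Primary income: 159.09 - 368.93 = -209.84
Secondary income: -98.49
Current account = 3003.91 + 409.22 + (-209.84) + (-98.49) = 3104.80
(Excluded from the current account — financial account: new loans extended by domestic banks to foreign borrowers 330.45, sale of domestic government bonds to non-residents 702.59, increase in resident deposits held at foreign banks 171.91; capital account: debt forgiveness received from foreign official creditors 61.66, capital transfers received from emigrants 43.11.)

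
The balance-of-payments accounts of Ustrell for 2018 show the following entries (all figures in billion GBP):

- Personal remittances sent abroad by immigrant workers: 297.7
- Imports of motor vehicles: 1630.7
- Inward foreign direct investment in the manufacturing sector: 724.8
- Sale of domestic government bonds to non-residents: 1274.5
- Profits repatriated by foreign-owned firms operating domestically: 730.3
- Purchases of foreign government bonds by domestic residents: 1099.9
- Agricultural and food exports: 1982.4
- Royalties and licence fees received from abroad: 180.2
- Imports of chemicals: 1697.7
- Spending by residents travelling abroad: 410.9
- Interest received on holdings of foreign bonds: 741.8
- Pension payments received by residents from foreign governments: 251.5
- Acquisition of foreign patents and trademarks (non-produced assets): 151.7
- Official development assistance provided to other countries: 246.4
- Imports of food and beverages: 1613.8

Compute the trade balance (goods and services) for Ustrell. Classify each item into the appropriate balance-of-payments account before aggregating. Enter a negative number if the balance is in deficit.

Goods: -1613.8 - 1630.7 + 1982.4 - 1697.7 = -2959.8
Services: 180.2 - 410.9 = -230.7
Trade balance = -2959.8 + (-230.7) = -3190.5
(Excluded from the trade balance — secondary income: personal remittances sent abroad by immigrant workers 297.7, pension payments received by residents from foreign governments 251.5, official development assistance provided to other countries 246.4; financial account: inward foreign direct investment in the manufacturing sector 724.8, sale of domestic government bonds to non-residents 1274.5, purchases of foreign government bonds by domestic residents 1099.9; primary income: profits repatriated by foreign-owned firms operating domestically 730.3, interest received on holdings of foreign bonds 741.8; capital account: acquisition of foreign patents and trademarks (non-produced assets) 151.7.)

-3190.5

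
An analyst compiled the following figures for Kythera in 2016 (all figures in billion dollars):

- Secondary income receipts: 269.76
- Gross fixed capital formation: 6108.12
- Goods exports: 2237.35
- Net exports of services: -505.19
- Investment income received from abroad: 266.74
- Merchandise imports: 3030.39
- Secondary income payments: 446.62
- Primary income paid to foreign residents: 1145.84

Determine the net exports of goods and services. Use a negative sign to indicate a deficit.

Goods balance = 2237.35 - 3030.39 = -793.04
Services balance = -505.19
Trade balance (goods + services) = -793.04 + (-505.19) = -1298.23

-1298.23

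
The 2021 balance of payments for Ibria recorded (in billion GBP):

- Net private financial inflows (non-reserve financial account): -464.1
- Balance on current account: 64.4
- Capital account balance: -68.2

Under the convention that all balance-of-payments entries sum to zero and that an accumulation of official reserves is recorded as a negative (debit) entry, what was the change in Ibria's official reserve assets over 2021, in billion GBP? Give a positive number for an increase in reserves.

Official reserve transactions balance = -(64.4 + (-68.2) + (-464.1)) = 467.9
An accumulation of reserves is recorded as a debit (negative entry), so the change in the stock of reserves is the negative of that balance.
Change in official reserves = -(467.9) = -467.9

-467.9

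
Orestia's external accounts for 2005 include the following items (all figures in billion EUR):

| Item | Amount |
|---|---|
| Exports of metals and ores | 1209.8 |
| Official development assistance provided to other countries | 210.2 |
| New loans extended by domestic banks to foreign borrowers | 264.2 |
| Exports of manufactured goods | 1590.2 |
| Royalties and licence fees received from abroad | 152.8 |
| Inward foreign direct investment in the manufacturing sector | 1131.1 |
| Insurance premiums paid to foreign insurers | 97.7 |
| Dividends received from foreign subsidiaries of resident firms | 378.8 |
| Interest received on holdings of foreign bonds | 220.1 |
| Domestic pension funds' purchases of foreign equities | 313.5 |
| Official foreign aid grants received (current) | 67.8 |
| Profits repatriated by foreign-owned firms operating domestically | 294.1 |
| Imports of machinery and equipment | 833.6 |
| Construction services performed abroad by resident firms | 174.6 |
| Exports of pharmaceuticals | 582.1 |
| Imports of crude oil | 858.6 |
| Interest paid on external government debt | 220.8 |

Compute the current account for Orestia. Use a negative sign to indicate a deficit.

1861.2

Goods: 1590.2 + 582.1 - 858.6 + 1209.8 - 833.6 = 1689.9
Services: -97.7 + 152.8 + 174.6 = 229.7
Primary income: 220.1 + 378.8 - 220.8 - 294.1 = 84.0
Secondary income: 67.8 - 210.2 = -142.4
Current account = 1689.9 + 229.7 + 84.0 + (-142.4) = 1861.2
(Excluded from the current account — financial account: new loans extended by domestic banks to foreign borrowers 264.2, inward foreign direct investment in the manufacturing sector 1131.1, domestic pension funds' purchases of foreign equities 313.5.)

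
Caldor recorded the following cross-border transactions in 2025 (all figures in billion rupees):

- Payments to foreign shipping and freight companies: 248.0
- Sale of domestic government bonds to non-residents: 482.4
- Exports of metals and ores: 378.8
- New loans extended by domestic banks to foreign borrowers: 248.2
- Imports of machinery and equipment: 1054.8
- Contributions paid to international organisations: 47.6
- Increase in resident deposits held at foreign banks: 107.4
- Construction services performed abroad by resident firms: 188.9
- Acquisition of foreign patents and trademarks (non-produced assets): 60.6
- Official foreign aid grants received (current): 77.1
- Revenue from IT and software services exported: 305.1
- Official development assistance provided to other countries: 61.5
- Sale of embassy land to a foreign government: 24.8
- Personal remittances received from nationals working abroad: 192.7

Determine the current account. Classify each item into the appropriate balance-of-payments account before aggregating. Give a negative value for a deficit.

-269.3

Goods: -1054.8 + 378.8 = -676.0
Services: 305.1 + 188.9 - 248.0 = 246.0
Secondary income: -61.5 + 192.7 + 77.1 - 47.6 = 160.7
Current account = (-676.0) + 246.0 + 160.7 = -269.3
(Excluded from the current account — financial account: sale of domestic government bonds to non-residents 482.4, new loans extended by domestic banks to foreign borrowers 248.2, increase in resident deposits held at foreign banks 107.4; capital account: acquisition of foreign patents and trademarks (non-produced assets) 60.6, sale of embassy land to a foreign government 24.8.)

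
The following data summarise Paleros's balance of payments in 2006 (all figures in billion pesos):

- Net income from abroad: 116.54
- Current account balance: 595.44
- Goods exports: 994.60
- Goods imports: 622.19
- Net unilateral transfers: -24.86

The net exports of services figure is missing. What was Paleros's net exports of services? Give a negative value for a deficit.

131.35

Current account = goods balance + services balance + net primary income + net secondary income
Sum of the known components = 464.09
Net exports of services = CA - (known components) = 595.44 - 464.09 = 131.35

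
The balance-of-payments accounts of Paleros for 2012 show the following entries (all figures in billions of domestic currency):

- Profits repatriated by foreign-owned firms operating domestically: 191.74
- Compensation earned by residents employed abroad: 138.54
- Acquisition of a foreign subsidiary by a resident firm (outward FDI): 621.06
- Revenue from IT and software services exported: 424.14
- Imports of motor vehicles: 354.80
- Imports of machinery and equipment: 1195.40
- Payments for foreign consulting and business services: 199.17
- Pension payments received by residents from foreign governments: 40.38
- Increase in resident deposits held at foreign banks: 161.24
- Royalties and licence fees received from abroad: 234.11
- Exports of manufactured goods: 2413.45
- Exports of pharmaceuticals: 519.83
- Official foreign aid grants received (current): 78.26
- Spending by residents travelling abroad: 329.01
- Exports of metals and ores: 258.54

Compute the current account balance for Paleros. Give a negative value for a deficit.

1837.13

Goods: -354.80 - 1195.40 + 2413.45 + 519.83 + 258.54 = 1641.62
Services: 234.11 + 424.14 - 329.01 - 199.17 = 130.07
Primary income: 138.54 - 191.74 = -53.20
Secondary income: 78.26 + 40.38 = 118.64
Current account = 1641.62 + 130.07 + (-53.20) + 118.64 = 1837.13
(Excluded from the current account — financial account: acquisition of a foreign subsidiary by a resident firm (outward FDI) 621.06, increase in resident deposits held at foreign banks 161.24.)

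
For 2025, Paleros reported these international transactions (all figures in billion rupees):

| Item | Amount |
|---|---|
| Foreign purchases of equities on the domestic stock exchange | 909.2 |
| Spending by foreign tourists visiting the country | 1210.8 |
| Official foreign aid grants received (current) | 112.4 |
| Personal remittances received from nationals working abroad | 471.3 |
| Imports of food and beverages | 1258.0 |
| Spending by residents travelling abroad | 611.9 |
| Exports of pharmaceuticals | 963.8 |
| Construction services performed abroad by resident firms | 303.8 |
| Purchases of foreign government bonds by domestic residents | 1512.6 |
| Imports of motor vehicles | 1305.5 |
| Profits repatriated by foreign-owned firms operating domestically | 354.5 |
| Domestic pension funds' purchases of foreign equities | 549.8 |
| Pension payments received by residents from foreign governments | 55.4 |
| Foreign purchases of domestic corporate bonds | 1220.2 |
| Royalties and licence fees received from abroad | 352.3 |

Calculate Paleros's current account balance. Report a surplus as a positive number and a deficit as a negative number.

-60.1

Goods: 963.8 - 1305.5 - 1258.0 = -1599.7
Services: 303.8 + 1210.8 - 611.9 + 352.3 = 1255.0
Primary income: -354.5
Secondary income: 471.3 + 55.4 + 112.4 = 639.1
Current account = (-1599.7) + 1255.0 + (-354.5) + 639.1 = -60.1
(Excluded from the current account — financial account: foreign purchases of equities on the domestic stock exchange 909.2, purchases of foreign government bonds by domestic residents 1512.6, domestic pension funds' purchases of foreign equities 549.8, foreign purchases of domestic corporate bonds 1220.2.)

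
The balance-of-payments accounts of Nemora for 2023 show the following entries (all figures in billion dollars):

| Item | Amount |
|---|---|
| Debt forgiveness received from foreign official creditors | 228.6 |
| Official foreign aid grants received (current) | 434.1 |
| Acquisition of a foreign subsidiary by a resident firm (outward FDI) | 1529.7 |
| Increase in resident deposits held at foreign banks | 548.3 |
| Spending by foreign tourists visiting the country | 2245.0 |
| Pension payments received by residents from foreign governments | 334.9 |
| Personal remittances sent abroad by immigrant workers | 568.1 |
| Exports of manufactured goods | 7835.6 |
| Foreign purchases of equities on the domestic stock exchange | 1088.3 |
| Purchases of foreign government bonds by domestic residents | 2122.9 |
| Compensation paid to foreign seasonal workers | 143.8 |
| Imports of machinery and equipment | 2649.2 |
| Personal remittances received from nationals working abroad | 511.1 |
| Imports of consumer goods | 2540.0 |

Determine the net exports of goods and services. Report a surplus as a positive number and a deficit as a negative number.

Goods: -2649.2 + 7835.6 - 2540.0 = 2646.4
Services: 2245.0
Trade balance = 2646.4 + 2245.0 = 4891.4
(Excluded from the trade balance — capital account: debt forgiveness received from foreign official creditors 228.6; secondary income: official foreign aid grants received (current) 434.1, pension payments received by residents from foreign governments 334.9, personal remittances sent abroad by immigrant workers 568.1, personal remittances received from nationals working abroad 511.1; financial account: acquisition of a foreign subsidiary by a resident firm (outward FDI) 1529.7, increase in resident deposits held at foreign banks 548.3, foreign purchases of equities on the domestic stock exchange 1088.3, purchases of foreign government bonds by domestic residents 2122.9; primary income: compensation paid to foreign seasonal workers 143.8.)

4891.4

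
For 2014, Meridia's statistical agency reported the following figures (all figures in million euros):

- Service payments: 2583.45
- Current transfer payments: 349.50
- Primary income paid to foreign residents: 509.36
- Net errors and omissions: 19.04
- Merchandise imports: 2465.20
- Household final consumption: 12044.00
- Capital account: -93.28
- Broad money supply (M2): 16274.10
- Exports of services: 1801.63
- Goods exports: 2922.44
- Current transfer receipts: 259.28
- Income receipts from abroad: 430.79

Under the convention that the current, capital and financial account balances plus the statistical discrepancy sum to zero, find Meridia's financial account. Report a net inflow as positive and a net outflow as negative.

Goods balance = 2922.44 - 2465.20 = 457.24
Services balance = 1801.63 - 2583.45 = -781.82
Trade balance (goods + services) = 457.24 + (-781.82) = -324.58
Net primary income = 430.79 - 509.36 = -78.57
Net secondary income = 259.28 - 349.50 = -90.22
Current account = -324.58 + (-78.57) + (-90.22) = -493.37
Financial account = -(-493.37 + (-93.28) + 19.04) = 567.61

567.61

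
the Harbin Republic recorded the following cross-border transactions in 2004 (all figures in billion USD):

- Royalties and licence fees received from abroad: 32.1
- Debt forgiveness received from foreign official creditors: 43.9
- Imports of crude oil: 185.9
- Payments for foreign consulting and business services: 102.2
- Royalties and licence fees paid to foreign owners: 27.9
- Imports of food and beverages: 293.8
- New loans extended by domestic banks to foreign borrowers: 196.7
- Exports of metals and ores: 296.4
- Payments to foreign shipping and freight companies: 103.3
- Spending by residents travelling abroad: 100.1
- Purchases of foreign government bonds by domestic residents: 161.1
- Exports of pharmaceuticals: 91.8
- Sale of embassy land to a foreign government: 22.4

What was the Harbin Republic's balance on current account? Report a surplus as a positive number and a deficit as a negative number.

-392.9

Goods: 296.4 + 91.8 - 185.9 - 293.8 = -91.5
Services: -100.1 + 32.1 - 27.9 - 103.3 - 102.2 = -301.4
Current account = (-91.5) + (-301.4) = -392.9
(Excluded from the current account — capital account: debt forgiveness received from foreign official creditors 43.9, sale of embassy land to a foreign government 22.4; financial account: new loans extended by domestic banks to foreign borrowers 196.7, purchases of foreign government bonds by domestic residents 161.1.)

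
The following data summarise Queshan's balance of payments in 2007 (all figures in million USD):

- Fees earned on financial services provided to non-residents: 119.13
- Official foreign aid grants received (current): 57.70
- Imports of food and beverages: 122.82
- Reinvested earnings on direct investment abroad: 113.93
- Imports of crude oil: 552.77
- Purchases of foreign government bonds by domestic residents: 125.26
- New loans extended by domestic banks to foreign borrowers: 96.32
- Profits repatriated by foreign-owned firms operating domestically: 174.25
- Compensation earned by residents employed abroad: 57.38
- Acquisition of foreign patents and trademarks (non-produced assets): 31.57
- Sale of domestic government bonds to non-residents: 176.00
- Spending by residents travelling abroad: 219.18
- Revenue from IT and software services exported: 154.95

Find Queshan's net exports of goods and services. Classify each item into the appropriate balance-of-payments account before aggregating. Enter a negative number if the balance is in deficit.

-620.69

Goods: -122.82 - 552.77 = -675.59
Services: 119.13 - 219.18 + 154.95 = 54.90
Trade balance = -675.59 + 54.90 = -620.69
(Excluded from the trade balance — secondary income: official foreign aid grants received (current) 57.70; primary income: reinvested earnings on direct investment abroad 113.93, profits repatriated by foreign-owned firms operating domestically 174.25, compensation earned by residents employed abroad 57.38; financial account: purchases of foreign government bonds by domestic residents 125.26, new loans extended by domestic banks to foreign borrowers 96.32, sale of domestic government bonds to non-residents 176.00; capital account: acquisition of foreign patents and trademarks (non-produced assets) 31.57.)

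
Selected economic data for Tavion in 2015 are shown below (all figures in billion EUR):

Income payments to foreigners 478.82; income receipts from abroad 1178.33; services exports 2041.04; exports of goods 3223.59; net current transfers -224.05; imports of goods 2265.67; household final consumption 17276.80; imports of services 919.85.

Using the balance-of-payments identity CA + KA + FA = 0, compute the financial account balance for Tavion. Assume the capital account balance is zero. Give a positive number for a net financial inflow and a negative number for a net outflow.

-2554.57

Goods balance = 3223.59 - 2265.67 = 957.92
Services balance = 2041.04 - 919.85 = 1121.19
Trade balance (goods + services) = 957.92 + 1121.19 = 2079.11
Net primary income = 1178.33 - 478.82 = 699.51
Net secondary income = -224.05
Current account = 2079.11 + 699.51 + (-224.05) = 2554.57
Financial account = -(2554.57) = -2554.57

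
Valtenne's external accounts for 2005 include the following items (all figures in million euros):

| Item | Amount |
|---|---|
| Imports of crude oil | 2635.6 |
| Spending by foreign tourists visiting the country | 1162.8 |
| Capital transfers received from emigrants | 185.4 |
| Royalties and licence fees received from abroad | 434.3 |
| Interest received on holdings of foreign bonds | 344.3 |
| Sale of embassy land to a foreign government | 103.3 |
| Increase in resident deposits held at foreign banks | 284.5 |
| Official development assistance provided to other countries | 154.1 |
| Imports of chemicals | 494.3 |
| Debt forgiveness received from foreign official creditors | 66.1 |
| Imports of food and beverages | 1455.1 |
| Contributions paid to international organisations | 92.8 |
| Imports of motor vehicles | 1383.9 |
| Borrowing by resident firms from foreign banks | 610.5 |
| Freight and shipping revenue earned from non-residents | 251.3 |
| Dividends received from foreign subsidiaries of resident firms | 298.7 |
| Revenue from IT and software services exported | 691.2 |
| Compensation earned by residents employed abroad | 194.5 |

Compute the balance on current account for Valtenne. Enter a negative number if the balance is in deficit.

-2838.7

Goods: -2635.6 - 494.3 - 1383.9 - 1455.1 = -5968.9
Services: 251.3 + 691.2 + 434.3 + 1162.8 = 2539.6
Primary income: 344.3 + 194.5 + 298.7 = 837.5
Secondary income: -92.8 - 154.1 = -246.9
Current account = (-5968.9) + 2539.6 + 837.5 + (-246.9) = -2838.7
(Excluded from the current account — capital account: capital transfers received from emigrants 185.4, sale of embassy land to a foreign government 103.3, debt forgiveness received from foreign official creditors 66.1; financial account: increase in resident deposits held at foreign banks 284.5, borrowing by resident firms from foreign banks 610.5.)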